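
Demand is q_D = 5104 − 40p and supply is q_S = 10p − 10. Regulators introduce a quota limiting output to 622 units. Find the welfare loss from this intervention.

In inverse form: demand p = 127.6 − 0.025q, supply p = 1 + 0.1q.
Competitive equilibrium: 127.6 − 0.025q = 1 + 0.1q → q* = 1012.8, p* = 102.28.
At q = 622: demand price = 127.6 − 0.025·622 = 112.05; supply price = 1 + 0.1·622 = 63.2.
Δq = 1012.8 − 622 = 390.8; wedge = 112.05 − 63.2 = 48.85.
The triangle = ½ × 390.8 × 48.85 = 9545.29.

9545.29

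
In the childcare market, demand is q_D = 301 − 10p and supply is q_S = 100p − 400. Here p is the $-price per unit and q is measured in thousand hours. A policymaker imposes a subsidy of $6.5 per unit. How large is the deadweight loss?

$192.05 thousand

In inverse form: demand p = 30.1 − 0.1q, supply p = 4 + 0.01q.
Competitive equilibrium: 30.1 − 0.1q = 4 + 0.01q → q* = 237.2727, p* = 6.3727.
The subsidy lowers effective supply by 6.5: p = 0.01q − 2.5.
New quantity: 30.1 − 0.1q = 0.01q − 2.5 → q' = 296.3636.
Overproduction Δq = 296.3636 − 237.2727 = 59.0909; wedge = subsidy = 6.5.
The triangle = ½ × 59.0909 × 6.5 = $192.05 thousand.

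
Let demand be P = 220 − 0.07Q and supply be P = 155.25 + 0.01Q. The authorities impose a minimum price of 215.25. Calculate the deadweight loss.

21993.95

Competitive equilibrium: 220 − 0.07Q = 155.25 + 0.01Q → Q* = 809.375, P* = 163.34375.
At the floor P = 215.25, quantity demanded = (220 − 215.25)/0.07 = 67.85714.
Sellers' marginal cost at Q' = 67.85714: 155.25 + 0.01·67.85714 = 155.92857.
ΔQ = 809.375 − 67.85714 = 741.51786; wedge = 215.25 − 155.92857 = 59.32143.
Welfare loss = ½ × 741.51786 × 59.32143 = 21993.95.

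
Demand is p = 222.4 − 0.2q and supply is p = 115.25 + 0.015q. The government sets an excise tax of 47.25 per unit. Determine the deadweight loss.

Competitive equilibrium: 222.4 − 0.2q = 115.25 + 0.015q → q* = 498.37209, p* = 122.72558.
With the tax, the buyer price exceeds the seller price by 47.25: (222.4 − 0.2q) − (115.25 + 0.015q) = 47.25 → q' = 278.60465.
Δq = 498.37209 − 278.60465 = 219.76744; the wedge equals the tax, 47.25.
Deadweight loss = ½ × 219.76744 × 47.25 = 5192.01.

5192.01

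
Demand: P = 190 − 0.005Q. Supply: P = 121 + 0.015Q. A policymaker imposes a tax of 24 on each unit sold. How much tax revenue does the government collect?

Competitive equilibrium: 190 − 0.005Q = 121 + 0.015Q → Q* = 3450, P* = 172.75.
With the tax, the buyer price exceeds the seller price by 24: (190 − 0.005Q) − (121 + 0.015Q) = 24 → Q' = 2250.
Tax revenue = 24 × 2250 = 54000.

54000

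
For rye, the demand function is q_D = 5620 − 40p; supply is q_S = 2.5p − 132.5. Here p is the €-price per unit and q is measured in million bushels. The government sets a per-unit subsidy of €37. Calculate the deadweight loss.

In inverse form: demand p = 140.5 − 0.025q, supply p = 53 + 0.4q.
Competitive equilibrium: 140.5 − 0.025q = 53 + 0.4q → q* = 205.8824, p* = 135.3529.
The subsidy lowers effective supply by 37: p = 16 + 0.4q.
New quantity: 140.5 − 0.025q = 16 + 0.4q → q' = 292.9412.
Overproduction Δq = 292.9412 − 205.8824 = 87.0588; wedge = subsidy = 37.
Deadweight loss = ½ × 87.0588 × 37 = €1610.59 million.

€1610.59 million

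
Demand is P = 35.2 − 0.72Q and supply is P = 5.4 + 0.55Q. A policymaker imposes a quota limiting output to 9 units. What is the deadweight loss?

Competitive equilibrium: 35.2 − 0.72Q = 5.4 + 0.55Q → Q* = 23.4646, P* = 18.3055.
At Q = 9: demand price = 35.2 − 0.72·9 = 28.72; supply price = 5.4 + 0.55·9 = 10.35.
ΔQ = 23.4646 − 9 = 14.4646; wedge = 28.72 − 10.35 = 18.37.
Deadweight loss = ½ × 14.4646 × 18.37 = 132.86.

132.86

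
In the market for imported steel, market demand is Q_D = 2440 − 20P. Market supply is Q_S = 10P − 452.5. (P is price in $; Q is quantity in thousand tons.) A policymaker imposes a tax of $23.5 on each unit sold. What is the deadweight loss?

In inverse form: demand P = 122 − 0.05Q, supply P = 45.25 + 0.1Q.
Competitive equilibrium: 122 − 0.05Q = 45.25 + 0.1Q → Q* = 511.6667, P* = 96.4167.
With the tax, the buyer price exceeds the seller price by 23.5: (122 − 0.05Q) − (45.25 + 0.1Q) = 23.5 → Q' = 355.
ΔQ = 511.6667 − 355 = 156.6667; the wedge equals the tax, 23.5.
DWL = ½ × 156.6667 × 23.5 = $1840.83 thousand.

$1840.83 thousand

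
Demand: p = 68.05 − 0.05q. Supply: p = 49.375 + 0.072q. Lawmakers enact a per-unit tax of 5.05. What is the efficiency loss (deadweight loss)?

Competitive equilibrium: 68.05 − 0.05q = 49.375 + 0.072q → q* = 153.0738, p* = 60.3963.
With the tax, the buyer price exceeds the seller price by 5.05: (68.05 − 0.05q) − (49.375 + 0.072q) = 5.05 → q' = 111.6803.
Δq = 153.0738 − 111.6803 = 41.3935; the wedge equals the tax, 5.05.
DWL = ½ × 41.3935 × 5.05 = 104.52.

104.52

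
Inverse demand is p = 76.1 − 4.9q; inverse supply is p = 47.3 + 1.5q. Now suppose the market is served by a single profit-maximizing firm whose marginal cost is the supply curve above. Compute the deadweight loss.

12.18

Competitive equilibrium: 76.1 − 4.9q = 47.3 + 1.5q → q* = 4.5, p* = 54.05.
Marginal revenue: MR = 76.1 − 9.8q. Set MR = MC: 76.1 − 9.8q = 47.3 + 1.5q → q_m = 2.5487.
Price p_m = 76.1 − 4.9·2.5487 = 63.6114; MC(q_m) = 47.3 + 1.5·2.5487 = 51.1231.
Competitive q* = 4.5, so Δq = 1.9513; wedge = 63.6114 − 51.1231 = 12.4883.
The triangle = ½ × 1.9513 × 12.4883 = 12.18.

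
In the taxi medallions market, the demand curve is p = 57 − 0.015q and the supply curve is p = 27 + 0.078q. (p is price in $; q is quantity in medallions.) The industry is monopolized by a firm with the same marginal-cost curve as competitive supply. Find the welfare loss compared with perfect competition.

$93.34

Competitive equilibrium: 57 − 0.015q = 27 + 0.078q → q* = 322.5806, p* = 52.1613.
Marginal revenue: MR = 57 − 0.03q. Set MR = MC: 57 − 0.03q = 27 + 0.078q → q_m = 277.7778.
Price p_m = 57 − 0.015·277.7778 = 52.8333; MC(q_m) = 27 + 0.078·277.7778 = 48.6667.
Competitive q* = 322.5806, so Δq = 44.8028; wedge = 52.8333 − 48.6667 = 4.1666.
The triangle = ½ × 44.8028 × 4.1666 = $93.34.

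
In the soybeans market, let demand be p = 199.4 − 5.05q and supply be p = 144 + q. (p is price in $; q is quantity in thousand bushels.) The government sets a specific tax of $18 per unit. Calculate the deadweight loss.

$26.78 thousand

Competitive equilibrium: 199.4 − 5.05q = 144 + q → q* = 9.157, p* = 153.157.
With the tax, the buyer price exceeds the seller price by 18: (199.4 − 5.05q) − (144 + q) = 18 → q' = 6.1818.
Δq = 9.157 − 6.1818 = 2.9752; the wedge equals the tax, 18.
Welfare loss = ½ × 2.9752 × 18 = $26.78 thousand.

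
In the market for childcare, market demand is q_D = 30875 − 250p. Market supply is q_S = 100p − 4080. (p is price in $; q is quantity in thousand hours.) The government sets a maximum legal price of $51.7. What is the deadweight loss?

In inverse form: demand p = 123.5 − 0.004q, supply p = 40.8 + 0.01q.
Competitive equilibrium: 123.5 − 0.004q = 40.8 + 0.01q → q* = 5907.1429, p* = 99.8714.
At the ceiling p = 51.7, quantity supplied = (51.7 − 40.8)/0.01 = 1090.
Willingness to pay at q' = 1090: 123.5 − 0.004·1090 = 119.14.
Δq = 5907.1429 − 1090 = 4817.1429; wedge = 119.14 − 51.7 = 67.44.
Deadweight loss = ½ × 4817.1429 × 67.44 = $162434.06 thousand.

$162434.06 thousand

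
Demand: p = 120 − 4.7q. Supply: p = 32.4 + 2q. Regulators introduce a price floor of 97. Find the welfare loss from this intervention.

224.21

Competitive equilibrium: 120 − 4.7q = 32.4 + 2q → q* = 13.0746, p* = 58.5493.
At the floor p = 97, quantity demanded = (120 − 97)/4.7 = 4.8936.
Sellers' marginal cost at q' = 4.8936: 32.4 + 2·4.8936 = 42.1872.
Δq = 13.0746 − 4.8936 = 8.181; wedge = 97 − 42.1872 = 54.8128.
DWL = ½ × 8.181 × 54.8128 = 224.21.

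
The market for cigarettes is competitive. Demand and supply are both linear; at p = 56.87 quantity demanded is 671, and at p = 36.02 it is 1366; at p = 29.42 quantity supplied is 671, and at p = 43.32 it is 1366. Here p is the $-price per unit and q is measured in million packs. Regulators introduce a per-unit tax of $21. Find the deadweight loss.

$4410 million

Demand slope = (36.02 − 56.87)/(1366 − 671) = −0.03, so p = 77 − 0.03q.
Supply slope = (43.32 − 29.42)/(1366 − 671) = 0.02, so p = 16 + 0.02q.
Competitive equilibrium: 77 − 0.03q = 16 + 0.02q → q* = 1220, p* = 40.4.
With the tax, the buyer price exceeds the seller price by 21: (77 − 0.03q) − (16 + 0.02q) = 21 → q' = 800.
Δq = 1220 − 800 = 420; the wedge equals the tax, 21.
DWL = ½ × 420 × 21 = $4410 million.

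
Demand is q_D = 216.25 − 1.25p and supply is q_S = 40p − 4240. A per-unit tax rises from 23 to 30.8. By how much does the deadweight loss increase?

254.33

In inverse form: demand p = 173 − 0.8q, supply p = 106 + 0.025q.
Competitive equilibrium: 173 − 0.8q = 106 + 0.025q → q* = 81.2121, p* = 108.0303.
For a per-unit tax t: Δq = t/0.825, so DWL = ½·t·(t/0.825) = t²/1.65.
At t = 23: DWL = 320.606. At t = 30.8: DWL = 574.933.
Increase = 574.933 − 320.606 = 254.33.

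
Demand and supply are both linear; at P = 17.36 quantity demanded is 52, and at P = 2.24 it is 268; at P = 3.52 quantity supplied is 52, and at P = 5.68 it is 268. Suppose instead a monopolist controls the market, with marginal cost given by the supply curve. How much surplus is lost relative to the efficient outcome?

Demand slope = (2.24 − 17.36)/(268 − 52) = −0.07, so P = 21 − 0.07Q.
Supply slope = (5.68 − 3.52)/(268 − 52) = 0.01, so P = 3 + 0.01Q.
Competitive equilibrium: 21 − 0.07Q = 3 + 0.01Q → Q* = 225, P* = 5.25.
Marginal revenue: MR = 21 − 0.14Q. Set MR = MC: 21 − 0.14Q = 3 + 0.01Q → Q_m = 120.
Price P_m = 21 − 0.07·120 = 12.6; MC(Q_m) = 3 + 0.01·120 = 4.2.
Competitive Q* = 225, so ΔQ = 105; wedge = 12.6 − 4.2 = 8.4.
The triangle = ½ × 105 × 8.4 = 441.

441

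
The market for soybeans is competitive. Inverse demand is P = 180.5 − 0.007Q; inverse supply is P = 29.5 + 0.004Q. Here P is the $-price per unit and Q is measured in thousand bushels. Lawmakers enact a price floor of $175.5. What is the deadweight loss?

$931358.07 thousand

Competitive equilibrium: 180.5 − 0.007Q = 29.5 + 0.004Q → Q* = 13727.272727, P* = 84.409091.
At the floor P = 175.5, quantity demanded = (180.5 − 175.5)/0.007 = 714.285714.
Sellers' marginal cost at Q' = 714.285714: 29.5 + 0.004·714.285714 = 32.357143.
ΔQ = 13727.272727 − 714.285714 = 13012.987013; wedge = 175.5 − 32.357143 = 143.142857.
Deadweight loss = ½ × 13012.987013 × 143.142857 = $931358.07 thousand.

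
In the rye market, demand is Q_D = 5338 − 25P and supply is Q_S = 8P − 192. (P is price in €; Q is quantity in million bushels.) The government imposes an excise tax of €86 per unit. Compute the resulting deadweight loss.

€22412.12 million

In inverse form: demand P = 213.52 − 0.04Q, supply P = 24 + 0.125Q.
Competitive equilibrium: 213.52 − 0.04Q = 24 + 0.125Q → Q* = 1148.6061, P* = 167.5758.
With the tax, the buyer price exceeds the seller price by 86: (213.52 − 0.04Q) − (24 + 0.125Q) = 86 → Q' = 627.3939.
ΔQ = 1148.6061 − 627.3939 = 521.2122; the wedge equals the tax, 86.
Deadweight loss = ½ × 521.2122 × 86 = €22412.12 million.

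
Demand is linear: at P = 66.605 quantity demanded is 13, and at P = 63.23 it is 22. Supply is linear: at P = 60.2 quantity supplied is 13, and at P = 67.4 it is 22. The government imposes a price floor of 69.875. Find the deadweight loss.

Demand slope = (63.23 − 66.605)/(22 − 13) = −0.375, so P = 71.48 − 0.375Q.
Supply slope = (67.4 − 60.2)/(22 − 13) = 0.8, so P = 49.8 + 0.8Q.
Competitive equilibrium: 71.48 − 0.375Q = 49.8 + 0.8Q → Q* = 18.4511, P* = 64.5609.
At the floor P = 69.875, quantity demanded = (71.48 − 69.875)/0.375 = 4.28.
Sellers' marginal cost at Q' = 4.28: 49.8 + 0.8·4.28 = 53.224.
ΔQ = 18.4511 − 4.28 = 14.1711; wedge = 69.875 − 53.224 = 16.651.
Welfare loss = ½ × 14.1711 × 16.651 = 117.98.

117.98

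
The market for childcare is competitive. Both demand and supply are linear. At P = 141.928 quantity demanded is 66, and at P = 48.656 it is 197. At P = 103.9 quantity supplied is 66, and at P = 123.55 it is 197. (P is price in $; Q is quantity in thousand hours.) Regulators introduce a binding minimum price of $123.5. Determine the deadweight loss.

Demand slope = (48.656 − 141.928)/(197 − 66) = −0.712, so P = 188.92 − 0.712Q.
Supply slope = (123.55 − 103.9)/(197 − 66) = 0.15, so P = 94 + 0.15Q.
Competitive equilibrium: 188.92 − 0.712Q = 94 + 0.15Q → Q* = 110.116, P* = 110.5174.
At the floor P = 123.5, quantity demanded = (188.92 − 123.5)/0.712 = 91.882.
Sellers' marginal cost at Q' = 91.882: 94 + 0.15·91.882 = 107.7823.
ΔQ = 110.116 − 91.882 = 18.234; wedge = 123.5 − 107.7823 = 15.7177.
DWL = ½ × 18.234 × 15.7177 = $143.30 thousand.

$143.30 thousand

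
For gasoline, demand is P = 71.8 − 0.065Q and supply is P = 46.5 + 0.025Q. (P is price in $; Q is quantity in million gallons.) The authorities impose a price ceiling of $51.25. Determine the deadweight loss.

$373.56 million

Competitive equilibrium: 71.8 − 0.065Q = 46.5 + 0.025Q → Q* = 281.1111, P* = 53.5278.
At the ceiling P = 51.25, quantity supplied = (51.25 − 46.5)/0.025 = 190.
Willingness to pay at Q' = 190: 71.8 − 0.065·190 = 59.45.
ΔQ = 281.1111 − 190 = 91.1111; wedge = 59.45 − 51.25 = 8.2.
Welfare loss = ½ × 91.1111 × 8.2 = $373.56 million.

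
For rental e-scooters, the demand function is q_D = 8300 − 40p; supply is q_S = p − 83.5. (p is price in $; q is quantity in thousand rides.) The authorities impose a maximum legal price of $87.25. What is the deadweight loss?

$7042.69 thousand

In inverse form: demand p = 207.5 − 0.025q, supply p = 83.5 + q.
Competitive equilibrium: 207.5 − 0.025q = 83.5 + q → q* = 120.97561, p* = 204.47561.
At the ceiling p = 87.25, quantity supplied = (87.25 − 83.5)/1 = 3.75.
Willingness to pay at q' = 3.75: 207.5 − 0.025·3.75 = 207.40625.
Δq = 120.97561 − 3.75 = 117.22561; wedge = 207.40625 − 87.25 = 120.15625.
The triangle = ½ × 117.22561 × 120.15625 = $7042.69 thousand.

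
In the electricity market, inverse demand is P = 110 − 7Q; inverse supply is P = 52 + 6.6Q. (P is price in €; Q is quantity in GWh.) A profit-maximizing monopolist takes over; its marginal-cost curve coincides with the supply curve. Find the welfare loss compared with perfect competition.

Competitive equilibrium: 110 − 7Q = 52 + 6.6Q → Q* = 4.2647, P* = 80.1471.
Marginal revenue: MR = 110 − 14Q. Set MR = MC: 110 − 14Q = 52 + 6.6Q → Q_m = 2.8155.
Price P_m = 110 − 7·2.8155 = 90.2915; MC(Q_m) = 52 + 6.6·2.8155 = 70.5823.
Competitive Q* = 4.2647, so ΔQ = 1.4492; wedge = 90.2915 − 70.5823 = 19.7092.
DWL = ½ × 1.4492 × 19.7092 = €14.28.

€14.28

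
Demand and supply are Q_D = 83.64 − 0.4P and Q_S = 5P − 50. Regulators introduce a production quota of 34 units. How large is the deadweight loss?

2132.09

In inverse form: demand P = 209.1 − 2.5Q, supply P = 10 + 0.2Q.
Competitive equilibrium: 209.1 − 2.5Q = 10 + 0.2Q → Q* = 73.7407, P* = 24.7481.
At Q = 34: demand price = 209.1 − 2.5·34 = 124.1; supply price = 10 + 0.2·34 = 16.8.
ΔQ = 73.7407 − 34 = 39.7407; wedge = 124.1 − 16.8 = 107.3.
DWL = ½ × 39.7407 × 107.3 = 2132.09.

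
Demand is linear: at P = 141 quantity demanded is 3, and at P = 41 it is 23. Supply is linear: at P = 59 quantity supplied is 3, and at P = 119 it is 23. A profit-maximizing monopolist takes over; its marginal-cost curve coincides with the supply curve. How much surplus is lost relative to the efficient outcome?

Demand slope = (41 − 141)/(23 − 3) = −5, so P = 156 − 5Q.
Supply slope = (119 − 59)/(23 − 3) = 3, so P = 50 + 3Q.
Competitive equilibrium: 156 − 5Q = 50 + 3Q → Q* = 13.25, P* = 89.75.
Marginal revenue: MR = 156 − 10Q. Set MR = MC: 156 − 10Q = 50 + 3Q → Q_m = 8.15385.
Price P_m = 156 − 5·8.15385 = 115.23075; MC(Q_m) = 50 + 3·8.15385 = 74.46155.
Competitive Q* = 13.25, so ΔQ = 5.09615; wedge = 115.23075 − 74.46155 = 40.7692.
DWL = ½ × 5.09615 × 40.7692 = 103.88.

103.88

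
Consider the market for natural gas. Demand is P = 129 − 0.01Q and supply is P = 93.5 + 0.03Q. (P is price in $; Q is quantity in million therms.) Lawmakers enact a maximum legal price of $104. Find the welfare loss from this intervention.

$5778.125 million

Competitive equilibrium: 129 − 0.01Q = 93.5 + 0.03Q → Q* = 887.5, P* = 120.125.
At the ceiling P = 104, quantity supplied = (104 − 93.5)/0.03 = 350.
Willingness to pay at Q' = 350: 129 − 0.01·350 = 125.5.
ΔQ = 887.5 − 350 = 537.5; wedge = 125.5 − 104 = 21.5.
DWL = ½ × 537.5 × 21.5 = $5778.125 million.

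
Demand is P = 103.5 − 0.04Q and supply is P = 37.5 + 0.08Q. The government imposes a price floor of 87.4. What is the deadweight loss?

Competitive equilibrium: 103.5 − 0.04Q = 37.5 + 0.08Q → Q* = 550, P* = 81.5.
At the floor P = 87.4, quantity demanded = (103.5 − 87.4)/0.04 = 402.5.
Sellers' marginal cost at Q' = 402.5: 37.5 + 0.08·402.5 = 69.7.
ΔQ = 550 − 402.5 = 147.5; wedge = 87.4 − 69.7 = 17.7.
Welfare loss = ½ × 147.5 × 17.7 = 1305.375.

1305.375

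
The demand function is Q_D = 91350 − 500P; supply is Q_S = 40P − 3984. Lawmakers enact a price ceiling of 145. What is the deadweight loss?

In inverse form: demand P = 182.7 − 0.002Q, supply P = 99.6 + 0.025Q.
Competitive equilibrium: 182.7 − 0.002Q = 99.6 + 0.025Q → Q* = 3077.7778, P* = 176.5444.
At the ceiling P = 145, quantity supplied = (145 − 99.6)/0.025 = 1816.
Willingness to pay at Q' = 1816: 182.7 − 0.002·1816 = 179.068.
ΔQ = 3077.7778 − 1816 = 1261.7778; wedge = 179.068 − 145 = 34.068.
Deadweight loss = ½ × 1261.7778 × 34.068 = 21493.12.

21493.12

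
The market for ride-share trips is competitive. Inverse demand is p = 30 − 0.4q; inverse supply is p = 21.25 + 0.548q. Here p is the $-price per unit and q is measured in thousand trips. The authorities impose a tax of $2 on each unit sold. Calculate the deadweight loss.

Competitive equilibrium: 30 − 0.4q = 21.25 + 0.548q → q* = 9.23, p* = 26.308.
With the tax, the buyer price exceeds the seller price by 2: (30 − 0.4q) − (21.25 + 0.548q) = 2 → q' = 7.1203.
Δq = 9.23 − 7.1203 = 2.1097; the wedge equals the tax, 2.
Welfare loss = ½ × 2.1097 × 2 = $2.11 thousand.

$2.11 thousand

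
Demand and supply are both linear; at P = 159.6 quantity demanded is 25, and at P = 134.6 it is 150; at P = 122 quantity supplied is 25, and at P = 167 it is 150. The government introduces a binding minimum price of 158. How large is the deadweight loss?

979.41

Demand slope = (134.6 − 159.6)/(150 − 25) = −0.2, so P = 164.6 − 0.2Q.
Supply slope = (167 − 122)/(150 − 25) = 0.36, so P = 113 + 0.36Q.
Competitive equilibrium: 164.6 − 0.2Q = 113 + 0.36Q → Q* = 92.1429, P* = 146.1714.
At the floor P = 158, quantity demanded = (164.6 − 158)/0.2 = 33.
Sellers' marginal cost at Q' = 33: 113 + 0.36·33 = 124.88.
ΔQ = 92.1429 − 33 = 59.1429; wedge = 158 − 124.88 = 33.12.
DWL = ½ × 59.1429 × 33.12 = 979.41.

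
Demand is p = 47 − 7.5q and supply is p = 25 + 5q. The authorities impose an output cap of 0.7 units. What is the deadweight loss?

7.02

Competitive equilibrium: 47 − 7.5q = 25 + 5q → q* = 1.76, p* = 33.8.
At q = 0.7: demand price = 47 − 7.5·0.7 = 41.75; supply price = 25 + 5·0.7 = 28.5.
Δq = 1.76 − 0.7 = 1.06; wedge = 41.75 − 28.5 = 13.25.
The triangle = ½ × 1.06 × 13.25 = 7.02.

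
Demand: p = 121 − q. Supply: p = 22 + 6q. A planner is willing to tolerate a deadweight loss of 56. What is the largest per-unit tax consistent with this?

Competitive equilibrium: 121 − q = 22 + 6q → q* = 14.1429, p* = 106.8571.
A tax t gives Δq = t/7 and wedge t, so DWL = t²/14.
t²/14 = 56 → t² = 784 → t = 28.

28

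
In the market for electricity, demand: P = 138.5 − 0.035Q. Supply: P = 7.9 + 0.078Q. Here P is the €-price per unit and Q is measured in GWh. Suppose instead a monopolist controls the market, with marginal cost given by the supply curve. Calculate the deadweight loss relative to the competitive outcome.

Competitive equilibrium: 138.5 − 0.035Q = 7.9 + 0.078Q → Q* = 1155.75221, P* = 98.04867.
Marginal revenue: MR = 138.5 − 0.07Q. Set MR = MC: 138.5 − 0.07Q = 7.9 + 0.078Q → Q_m = 882.43243.
Price P_m = 138.5 − 0.035·882.43243 = 107.61486; MC(Q_m) = 7.9 + 0.078·882.43243 = 76.72973.
Competitive Q* = 1155.75221, so ΔQ = 273.31978; wedge = 107.61486 − 76.72973 = 30.88513.
Deadweight loss = ½ × 273.31978 × 30.88513 = €4220.76.

€4220.76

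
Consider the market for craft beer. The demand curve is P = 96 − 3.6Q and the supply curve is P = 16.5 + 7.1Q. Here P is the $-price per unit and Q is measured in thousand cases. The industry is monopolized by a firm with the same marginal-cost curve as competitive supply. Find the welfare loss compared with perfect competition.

Competitive equilibrium: 96 − 3.6Q = 16.5 + 7.1Q → Q* = 7.4299, P* = 69.2523.
Marginal revenue: MR = 96 − 7.2Q. Set MR = MC: 96 − 7.2Q = 16.5 + 7.1Q → Q_m = 5.5594.
Price P_m = 96 − 3.6·5.5594 = 75.9862; MC(Q_m) = 16.5 + 7.1·5.5594 = 55.9717.
Competitive Q* = 7.4299, so ΔQ = 1.8705; wedge = 75.9862 − 55.9717 = 20.0145.
Welfare loss = ½ × 1.8705 × 20.0145 = $18.72 thousand.

$18.72 thousand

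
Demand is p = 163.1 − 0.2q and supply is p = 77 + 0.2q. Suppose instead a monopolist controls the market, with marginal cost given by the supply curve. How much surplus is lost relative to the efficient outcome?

1029.61

Competitive equilibrium: 163.1 − 0.2q = 77 + 0.2q → q* = 215.25, p* = 120.05.
Marginal revenue: MR = 163.1 − 0.4q. Set MR = MC: 163.1 − 0.4q = 77 + 0.2q → q_m = 143.5.
Price p_m = 163.1 − 0.2·143.5 = 134.4; MC(q_m) = 77 + 0.2·143.5 = 105.7.
Competitive q* = 215.25, so Δq = 71.75; wedge = 134.4 − 105.7 = 28.7.
DWL = ½ × 71.75 × 28.7 = 1029.61.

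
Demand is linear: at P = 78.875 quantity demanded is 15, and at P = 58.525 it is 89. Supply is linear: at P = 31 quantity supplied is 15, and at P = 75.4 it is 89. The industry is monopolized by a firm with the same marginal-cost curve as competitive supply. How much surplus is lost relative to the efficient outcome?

Demand slope = (58.525 − 78.875)/(89 − 15) = −0.275, so P = 83 − 0.275Q.
Supply slope = (75.4 − 31)/(89 − 15) = 0.6, so P = 22 + 0.6Q.
Competitive equilibrium: 83 − 0.275Q = 22 + 0.6Q → Q* = 69.7143, P* = 63.8286.
Marginal revenue: MR = 83 − 0.55Q. Set MR = MC: 83 − 0.55Q = 22 + 0.6Q → Q_m = 53.0435.
Price P_m = 83 − 0.275·53.0435 = 68.413; MC(Q_m) = 22 + 0.6·53.0435 = 53.8261.
Competitive Q* = 69.7143, so ΔQ = 16.6708; wedge = 68.413 − 53.8261 = 14.5869.
DWL = ½ × 16.6708 × 14.5869 = 121.59.

121.59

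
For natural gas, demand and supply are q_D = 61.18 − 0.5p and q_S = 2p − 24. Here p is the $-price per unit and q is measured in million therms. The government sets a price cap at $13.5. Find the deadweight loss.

In inverse form: demand p = 122.36 − 2q, supply p = 12 + 0.5q.
Competitive equilibrium: 122.36 − 2q = 12 + 0.5q → q* = 44.144, p* = 34.072.
At the ceiling p = 13.5, quantity supplied = (13.5 − 12)/0.5 = 3.
Willingness to pay at q' = 3: 122.36 − 2·3 = 116.36.
Δq = 44.144 − 3 = 41.144; wedge = 116.36 − 13.5 = 102.86.
Deadweight loss = ½ × 41.144 × 102.86 = $2116.04 million.

$2116.04 million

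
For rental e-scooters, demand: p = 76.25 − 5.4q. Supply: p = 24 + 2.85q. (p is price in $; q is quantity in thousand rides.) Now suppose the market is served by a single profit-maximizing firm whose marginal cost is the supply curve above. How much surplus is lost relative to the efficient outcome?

Competitive equilibrium: 76.25 − 5.4q = 24 + 2.85q → q* = 6.33333, p* = 42.05.
Marginal revenue: MR = 76.25 − 10.8q. Set MR = MC: 76.25 − 10.8q = 24 + 2.85q → q_m = 3.82784.
Price p_m = 76.25 − 5.4·3.82784 = 55.57966; MC(q_m) = 24 + 2.85·3.82784 = 34.90934.
Competitive q* = 6.33333, so Δq = 2.50549; wedge = 55.57966 − 34.90934 = 20.67032.
Welfare loss = ½ × 2.50549 × 20.67032 = $25.89 thousand.

$25.89 thousand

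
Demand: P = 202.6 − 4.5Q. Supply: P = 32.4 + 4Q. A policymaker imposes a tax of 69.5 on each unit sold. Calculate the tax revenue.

823.37

Competitive equilibrium: 202.6 − 4.5Q = 32.4 + 4Q → Q* = 20.0235, P* = 112.4941.
With the tax, the buyer price exceeds the seller price by 69.5: (202.6 − 4.5Q) − (32.4 + 4Q) = 69.5 → Q' = 11.8471.
Tax revenue = 69.5 × 11.8471 = 823.37.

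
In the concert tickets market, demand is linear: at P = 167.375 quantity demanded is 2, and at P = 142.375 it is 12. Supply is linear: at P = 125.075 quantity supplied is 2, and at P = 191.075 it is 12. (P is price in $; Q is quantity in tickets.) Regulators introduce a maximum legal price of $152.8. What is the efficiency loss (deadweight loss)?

Demand slope = (142.375 − 167.375)/(12 − 2) = −2.5, so P = 172.375 − 2.5Q.
Supply slope = (191.075 − 125.075)/(12 − 2) = 6.6, so P = 111.875 + 6.6Q.
Competitive equilibrium: 172.375 − 2.5Q = 111.875 + 6.6Q → Q* = 6.6484, P* = 155.7541.
At the ceiling P = 152.8, quantity supplied = (152.8 − 111.875)/6.6 = 6.2008.
Willingness to pay at Q' = 6.2008: 172.375 − 2.5·6.2008 = 156.873.
ΔQ = 6.6484 − 6.2008 = 0.4476; wedge = 156.873 − 152.8 = 4.073.
DWL = ½ × 0.4476 × 4.073 = $0.91.

$0.91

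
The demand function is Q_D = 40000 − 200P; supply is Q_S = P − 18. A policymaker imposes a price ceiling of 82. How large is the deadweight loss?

6889.84

In inverse form: demand P = 200 − 0.005Q, supply P = 18 + Q.
Competitive equilibrium: 200 − 0.005Q = 18 + Q → Q* = 181.0945, P* = 199.0945.
At the ceiling P = 82, quantity supplied = (82 − 18)/1 = 64.
Willingness to pay at Q' = 64: 200 − 0.005·64 = 199.68.
ΔQ = 181.0945 − 64 = 117.0945; wedge = 199.68 − 82 = 117.68.
Welfare loss = ½ × 117.0945 × 117.68 = 6889.84.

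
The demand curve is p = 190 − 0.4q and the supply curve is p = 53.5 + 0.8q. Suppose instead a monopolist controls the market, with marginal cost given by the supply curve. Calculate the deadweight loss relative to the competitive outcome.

Competitive equilibrium: 190 − 0.4q = 53.5 + 0.8q → q* = 113.75, p* = 144.5.
Marginal revenue: MR = 190 − 0.8q. Set MR = MC: 190 − 0.8q = 53.5 + 0.8q → q_m = 85.3125.
Price p_m = 190 − 0.4·85.3125 = 155.875; MC(q_m) = 53.5 + 0.8·85.3125 = 121.75.
Competitive q* = 113.75, so Δq = 28.4375; wedge = 155.875 − 121.75 = 34.125.
DWL = ½ × 28.4375 × 34.125 = 485.21.

485.21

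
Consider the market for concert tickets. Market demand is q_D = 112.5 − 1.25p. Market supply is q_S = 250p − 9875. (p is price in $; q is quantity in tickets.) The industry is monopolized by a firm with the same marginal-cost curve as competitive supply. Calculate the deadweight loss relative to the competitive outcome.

$394.52

In inverse form: demand p = 90 − 0.8q, supply p = 39.5 + 0.004q.
Competitive equilibrium: 90 − 0.8q = 39.5 + 0.004q → q* = 62.8109, p* = 39.7512.
Marginal revenue: MR = 90 − 1.6q. Set MR = MC: 90 − 1.6q = 39.5 + 0.004q → q_m = 31.4838.
Price p_m = 90 − 0.8·31.4838 = 64.813; MC(q_m) = 39.5 + 0.004·31.4838 = 39.6259.
Competitive q* = 62.8109, so Δq = 31.3271; wedge = 64.813 − 39.6259 = 25.1871.
The triangle = ½ × 31.3271 × 25.1871 = $394.52.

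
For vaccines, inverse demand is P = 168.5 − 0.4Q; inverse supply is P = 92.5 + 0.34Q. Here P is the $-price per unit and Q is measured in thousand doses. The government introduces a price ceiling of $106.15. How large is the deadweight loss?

$1447.89 thousand

Competitive equilibrium: 168.5 − 0.4Q = 92.5 + 0.34Q → Q* = 102.7027, P* = 127.4189.
At the ceiling P = 106.15, quantity supplied = (106.15 − 92.5)/0.34 = 40.1471.
Willingness to pay at Q' = 40.1471: 168.5 − 0.4·40.1471 = 152.4412.
ΔQ = 102.7027 − 40.1471 = 62.5556; wedge = 152.4412 − 106.15 = 46.2912.
Deadweight loss = ½ × 62.5556 × 46.2912 = $1447.89 thousand.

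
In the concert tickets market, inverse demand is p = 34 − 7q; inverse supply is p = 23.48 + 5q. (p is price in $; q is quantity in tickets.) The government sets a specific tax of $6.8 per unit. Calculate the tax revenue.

Competitive equilibrium: 34 − 7q = 23.48 + 5q → q* = 0.8767, p* = 27.8633.
With the tax, the buyer price exceeds the seller price by 6.8: (34 − 7q) − (23.48 + 5q) = 6.8 → q' = 0.31.
Tax revenue = 6.8 × 0.31 = $2.108.

$2.108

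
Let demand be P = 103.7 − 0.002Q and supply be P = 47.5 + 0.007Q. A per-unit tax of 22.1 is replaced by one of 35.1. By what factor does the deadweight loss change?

2.522

Competitive equilibrium: 103.7 − 0.002Q = 47.5 + 0.007Q → Q* = 6244.4444, P* = 91.2111.
For a per-unit tax t: ΔQ = t/0.009, so DWL = ½·t·(t/0.009) = t²/0.018.
At t = 22.1: DWL = 27133.889. At t = 35.1: DWL = 68445.
Ratio = (35.1/22.1)² = 2.522.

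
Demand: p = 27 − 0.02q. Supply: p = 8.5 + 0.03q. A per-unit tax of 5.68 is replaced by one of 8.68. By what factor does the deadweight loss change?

2.335

Competitive equilibrium: 27 − 0.02q = 8.5 + 0.03q → q* = 370, p* = 19.6.
For a per-unit tax t: Δq = t/0.05, so DWL = ½·t·(t/0.05) = t²/0.1.
At t = 5.68: DWL = 322.624. At t = 8.68: DWL = 753.424.
Ratio = (8.68/5.68)² = 2.335.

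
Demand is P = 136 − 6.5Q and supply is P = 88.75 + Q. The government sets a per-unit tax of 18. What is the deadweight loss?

Competitive equilibrium: 136 − 6.5Q = 88.75 + Q → Q* = 6.3, P* = 95.05.
With the tax, the buyer price exceeds the seller price by 18: (136 − 6.5Q) − (88.75 + Q) = 18 → Q' = 3.9.
ΔQ = 6.3 − 3.9 = 2.4; the wedge equals the tax, 18.
Deadweight loss = ½ × 2.4 × 18 = 21.60.

21.60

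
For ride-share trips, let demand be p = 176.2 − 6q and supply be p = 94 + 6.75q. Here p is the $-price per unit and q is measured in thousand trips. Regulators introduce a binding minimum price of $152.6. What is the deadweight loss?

Competitive equilibrium: 176.2 − 6q = 94 + 6.75q → q* = 6.4471, p* = 137.5176.
At the floor p = 152.6, quantity demanded = (176.2 − 152.6)/6 = 3.9333.
Sellers' marginal cost at q' = 3.9333: 94 + 6.75·3.9333 = 120.5498.
Δq = 6.4471 − 3.9333 = 2.5138; wedge = 152.6 − 120.5498 = 32.0502.
Deadweight loss = ½ × 2.5138 × 32.0502 = $40.28 thousand.

$40.28 thousand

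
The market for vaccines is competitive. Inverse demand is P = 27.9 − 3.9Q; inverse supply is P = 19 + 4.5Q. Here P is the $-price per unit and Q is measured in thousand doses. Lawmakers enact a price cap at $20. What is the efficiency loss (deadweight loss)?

$2.94 thousand

Competitive equilibrium: 27.9 − 3.9Q = 19 + 4.5Q → Q* = 1.0595, P* = 23.7679.
At the ceiling P = 20, quantity supplied = (20 − 19)/4.5 = 0.2222.
Willingness to pay at Q' = 0.2222: 27.9 − 3.9·0.2222 = 27.0334.
ΔQ = 1.0595 − 0.2222 = 0.8373; wedge = 27.0334 − 20 = 7.0334.
The triangle = ½ × 0.8373 × 7.0334 = $2.94 thousand.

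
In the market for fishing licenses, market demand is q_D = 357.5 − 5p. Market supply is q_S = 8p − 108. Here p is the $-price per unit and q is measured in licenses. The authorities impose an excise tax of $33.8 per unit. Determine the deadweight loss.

$1757.60

In inverse form: demand p = 71.5 − 0.2q, supply p = 13.5 + 0.125q.
Competitive equilibrium: 71.5 − 0.2q = 13.5 + 0.125q → q* = 178.4615, p* = 35.8077.
With the tax, the buyer price exceeds the seller price by 33.8: (71.5 − 0.2q) − (13.5 + 0.125q) = 33.8 → q' = 74.4615.
Δq = 178.4615 − 74.4615 = 104; the wedge equals the tax, 33.8.
Deadweight loss = ½ × 104 × 33.8 = $1757.60.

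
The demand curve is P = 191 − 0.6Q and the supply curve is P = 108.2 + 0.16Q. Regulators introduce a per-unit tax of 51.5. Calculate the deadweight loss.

Competitive equilibrium: 191 − 0.6Q = 108.2 + 0.16Q → Q* = 108.9474, P* = 125.6316.
With the tax, the buyer price exceeds the seller price by 51.5: (191 − 0.6Q) − (108.2 + 0.16Q) = 51.5 → Q' = 41.1842.
ΔQ = 108.9474 − 41.1842 = 67.7632; the wedge equals the tax, 51.5.
Deadweight loss = ½ × 67.7632 × 51.5 = 1744.90.

1744.90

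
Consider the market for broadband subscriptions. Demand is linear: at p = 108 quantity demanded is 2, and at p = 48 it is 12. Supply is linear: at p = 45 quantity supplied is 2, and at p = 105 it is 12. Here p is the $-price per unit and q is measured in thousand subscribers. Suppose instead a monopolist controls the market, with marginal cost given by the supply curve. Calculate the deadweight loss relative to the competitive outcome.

$35.04 thousand

Demand slope = (48 − 108)/(12 − 2) = −6, so p = 120 − 6q.
Supply slope = (105 − 45)/(12 − 2) = 6, so p = 33 + 6q.
Competitive equilibrium: 120 − 6q = 33 + 6q → q* = 7.25, p* = 76.5.
Marginal revenue: MR = 120 − 12q. Set MR = MC: 120 − 12q = 33 + 6q → q_m = 4.8333.
Price p_m = 120 − 6·4.8333 = 91.0002; MC(q_m) = 33 + 6·4.8333 = 61.9998.
Competitive q* = 7.25, so Δq = 2.4167; wedge = 91.0002 − 61.9998 = 29.0004.
DWL = ½ × 2.4167 × 29.0004 = $35.04 thousand.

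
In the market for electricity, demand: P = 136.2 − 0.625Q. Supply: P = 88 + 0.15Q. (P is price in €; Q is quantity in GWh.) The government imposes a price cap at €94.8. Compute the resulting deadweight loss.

€110.15

Competitive equilibrium: 136.2 − 0.625Q = 88 + 0.15Q → Q* = 62.1935, P* = 97.329.
At the ceiling P = 94.8, quantity supplied = (94.8 − 88)/0.15 = 45.3333.
Willingness to pay at Q' = 45.3333: 136.2 − 0.625·45.3333 = 107.8667.
ΔQ = 62.1935 − 45.3333 = 16.8602; wedge = 107.8667 − 94.8 = 13.0667.
Welfare loss = ½ × 16.8602 × 13.0667 = €110.15.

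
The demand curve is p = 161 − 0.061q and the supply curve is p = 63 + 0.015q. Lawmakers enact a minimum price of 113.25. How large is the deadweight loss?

9755.80

Competitive equilibrium: 161 − 0.061q = 63 + 0.015q → q* = 1289.4737, p* = 82.3421.
At the floor p = 113.25, quantity demanded = (161 − 113.25)/0.061 = 782.7869.
Sellers' marginal cost at q' = 782.7869: 63 + 0.015·782.7869 = 74.7418.
Δq = 1289.4737 − 782.7869 = 506.6868; wedge = 113.25 − 74.7418 = 38.5082.
Welfare loss = ½ × 506.6868 × 38.5082 = 9755.80.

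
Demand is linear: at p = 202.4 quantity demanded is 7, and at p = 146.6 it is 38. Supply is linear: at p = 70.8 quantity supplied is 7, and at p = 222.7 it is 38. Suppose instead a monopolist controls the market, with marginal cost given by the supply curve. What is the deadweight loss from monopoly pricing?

106.63

Demand slope = (146.6 − 202.4)/(38 − 7) = −1.8, so p = 215 − 1.8q.
Supply slope = (222.7 − 70.8)/(38 − 7) = 4.9, so p = 36.5 + 4.9q.
Competitive equilibrium: 215 − 1.8q = 36.5 + 4.9q → q* = 26.6418, p* = 167.0448.
Marginal revenue: MR = 215 − 3.6q. Set MR = MC: 215 − 3.6q = 36.5 + 4.9q → q_m = 21.
Price p_m = 215 − 1.8·21 = 177.2; MC(q_m) = 36.5 + 4.9·21 = 139.4.
Competitive q* = 26.6418, so Δq = 5.6418; wedge = 177.2 − 139.4 = 37.8.
DWL = ½ × 5.6418 × 37.8 = 106.63.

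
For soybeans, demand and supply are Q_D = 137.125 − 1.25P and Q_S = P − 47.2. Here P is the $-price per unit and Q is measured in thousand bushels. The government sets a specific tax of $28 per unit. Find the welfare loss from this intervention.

In inverse form: demand P = 109.7 − 0.8Q, supply P = 47.2 + Q.
Competitive equilibrium: 109.7 − 0.8Q = 47.2 + Q → Q* = 34.7222, P* = 81.9222.
With the tax, the buyer price exceeds the seller price by 28: (109.7 − 0.8Q) − (47.2 + Q) = 28 → Q' = 19.1667.
ΔQ = 34.7222 − 19.1667 = 15.5555; the wedge equals the tax, 28.
Welfare loss = ½ × 15.5555 × 28 = $217.78 thousand.

$217.78 thousand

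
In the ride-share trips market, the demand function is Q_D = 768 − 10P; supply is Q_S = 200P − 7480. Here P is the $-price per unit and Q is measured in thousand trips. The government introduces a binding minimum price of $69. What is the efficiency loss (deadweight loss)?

$4638.40 thousand

In inverse form: demand P = 76.8 − 0.1Q, supply P = 37.4 + 0.005Q.
Competitive equilibrium: 76.8 − 0.1Q = 37.4 + 0.005Q → Q* = 375.2381, P* = 39.2762.
At the floor P = 69, quantity demanded = (76.8 − 69)/0.1 = 78.
Sellers' marginal cost at Q' = 78: 37.4 + 0.005·78 = 37.79.
ΔQ = 375.2381 − 78 = 297.2381; wedge = 69 − 37.79 = 31.21.
The triangle = ½ × 297.2381 × 31.21 = $4638.40 thousand.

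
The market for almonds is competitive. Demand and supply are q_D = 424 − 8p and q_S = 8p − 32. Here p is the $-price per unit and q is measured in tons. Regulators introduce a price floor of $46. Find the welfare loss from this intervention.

In inverse form: demand p = 53 − 0.125q, supply p = 4 + 0.125q.
Competitive equilibrium: 53 − 0.125q = 4 + 0.125q → q* = 196, p* = 28.5.
At the floor p = 46, quantity demanded = (53 − 46)/0.125 = 56.
Sellers' marginal cost at q' = 56: 4 + 0.125·56 = 11.
Δq = 196 − 56 = 140; wedge = 46 − 11 = 35.
The triangle = ½ × 140 × 35 = $2450.

$2450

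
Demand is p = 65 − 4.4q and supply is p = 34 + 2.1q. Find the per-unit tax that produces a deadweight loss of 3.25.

6.5

Competitive equilibrium: 65 − 4.4q = 34 + 2.1q → q* = 4.7692, p* = 44.0154.
A tax t gives Δq = t/6.5 and wedge t, so DWL = t²/13.
t²/13 = 3.25 → t² = 42.25 → t = 6.5.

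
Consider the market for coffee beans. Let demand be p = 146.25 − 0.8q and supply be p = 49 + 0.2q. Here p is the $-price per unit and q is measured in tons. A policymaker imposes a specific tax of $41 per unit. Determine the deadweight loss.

$840.50

Competitive equilibrium: 146.25 − 0.8q = 49 + 0.2q → q* = 97.25, p* = 68.45.
With the tax, the buyer price exceeds the seller price by 41: (146.25 − 0.8q) − (49 + 0.2q) = 41 → q' = 56.25.
Δq = 97.25 − 56.25 = 41; the wedge equals the tax, 41.
Welfare loss = ½ × 41 × 41 = $840.50.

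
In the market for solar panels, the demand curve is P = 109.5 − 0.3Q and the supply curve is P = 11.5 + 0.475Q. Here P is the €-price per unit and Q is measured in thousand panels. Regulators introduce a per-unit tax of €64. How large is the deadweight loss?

Competitive equilibrium: 109.5 − 0.3Q = 11.5 + 0.475Q → Q* = 126.4516, P* = 71.5645.
With the tax, the buyer price exceeds the seller price by 64: (109.5 − 0.3Q) − (11.5 + 0.475Q) = 64 → Q' = 43.871.
ΔQ = 126.4516 − 43.871 = 82.5806; the wedge equals the tax, 64.
The triangle = ½ × 82.5806 × 64 = €2642.58 thousand.

€2642.58 thousand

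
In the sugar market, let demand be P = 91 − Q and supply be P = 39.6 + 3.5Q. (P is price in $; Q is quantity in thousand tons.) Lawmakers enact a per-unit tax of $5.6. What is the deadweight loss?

Competitive equilibrium: 91 − Q = 39.6 + 3.5Q → Q* = 11.4222, P* = 79.5778.
With the tax, the buyer price exceeds the seller price by 5.6: (91 − Q) − (39.6 + 3.5Q) = 5.6 → Q' = 10.1778.
ΔQ = 11.4222 − 10.1778 = 1.2444; the wedge equals the tax, 5.6.
Deadweight loss = ½ × 1.2444 × 5.6 = $3.48 thousand.

$3.48 thousand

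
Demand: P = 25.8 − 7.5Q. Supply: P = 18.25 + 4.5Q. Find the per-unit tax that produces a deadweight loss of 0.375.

3

Competitive equilibrium: 25.8 − 7.5Q = 18.25 + 4.5Q → Q* = 0.6292, P* = 21.0813.
A tax t gives ΔQ = t/12 and wedge t, so DWL = t²/24.
t²/24 = 0.375 → t² = 9 → t = 3.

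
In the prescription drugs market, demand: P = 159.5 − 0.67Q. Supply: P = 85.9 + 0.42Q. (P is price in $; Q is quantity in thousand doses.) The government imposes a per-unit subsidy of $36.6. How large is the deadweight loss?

Competitive equilibrium: 159.5 − 0.67Q = 85.9 + 0.42Q → Q* = 67.5229, P* = 114.2596.
The subsidy lowers effective supply by 36.6: P = 49.3 + 0.42Q.
New quantity: 159.5 − 0.67Q = 49.3 + 0.42Q → Q' = 101.1009.
Overproduction ΔQ = 101.1009 − 67.5229 = 33.578; wedge = subsidy = 36.6.
The triangle = ½ × 33.578 × 36.6 = $614.48 thousand.

$614.48 thousand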